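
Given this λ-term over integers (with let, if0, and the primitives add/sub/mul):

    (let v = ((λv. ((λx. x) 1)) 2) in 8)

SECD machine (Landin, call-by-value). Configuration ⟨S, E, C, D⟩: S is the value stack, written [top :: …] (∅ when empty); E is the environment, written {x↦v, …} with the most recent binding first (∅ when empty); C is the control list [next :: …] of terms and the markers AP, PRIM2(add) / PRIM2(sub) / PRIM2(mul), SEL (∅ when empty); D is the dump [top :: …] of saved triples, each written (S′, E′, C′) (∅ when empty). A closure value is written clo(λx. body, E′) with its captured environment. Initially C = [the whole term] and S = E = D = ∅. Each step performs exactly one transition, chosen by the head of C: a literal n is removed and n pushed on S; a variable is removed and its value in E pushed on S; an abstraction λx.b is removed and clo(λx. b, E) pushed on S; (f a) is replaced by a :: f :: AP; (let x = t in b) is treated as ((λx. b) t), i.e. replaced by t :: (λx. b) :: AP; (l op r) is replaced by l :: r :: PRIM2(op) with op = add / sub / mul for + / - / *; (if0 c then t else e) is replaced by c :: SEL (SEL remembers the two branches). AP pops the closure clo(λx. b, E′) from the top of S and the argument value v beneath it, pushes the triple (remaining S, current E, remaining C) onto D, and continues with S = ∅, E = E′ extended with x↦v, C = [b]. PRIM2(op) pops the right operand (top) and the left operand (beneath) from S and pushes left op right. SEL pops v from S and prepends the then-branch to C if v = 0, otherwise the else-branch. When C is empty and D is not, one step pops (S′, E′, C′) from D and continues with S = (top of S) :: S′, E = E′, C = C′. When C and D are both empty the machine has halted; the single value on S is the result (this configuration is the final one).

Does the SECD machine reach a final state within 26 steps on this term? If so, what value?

Answer: 8

Machine steps:
0. ⟨S=∅; E=∅; C=[(let v = ((λv. ((λx. x) 1)) 2) in 8)]; D=∅⟩
1. ⟨S=∅; E=∅; C=[((λv. ((λx. x) 1)) 2) :: (λv. 8) :: AP]; D=∅⟩
2. ⟨S=∅; E=∅; C=[2 :: (λv. ((λx. x) 1)) :: AP :: (λv. 8) :: AP]; D=∅⟩
3. ⟨S=[2]; E=∅; C=[(λv. ((λx. x) 1)) :: AP :: (λv. 8) :: AP]; D=∅⟩
4. ⟨S=[clo(λv. ((λx. x) 1), ∅) :: 2]; E=∅; C=[AP :: (λv. 8) :: AP]; D=∅⟩
5. ⟨S=∅; E={v↦2}; C=[((λx. x) 1)]; D=[(∅, ∅, [(λv. 8) :: AP])]⟩
6. ⟨S=∅; E={v↦2}; C=[1 :: (λx. x) :: AP]; D=[(∅, ∅, [(λv. 8) :: AP])]⟩
7. ⟨S=[1]; E={v↦2}; C=[(λx. x) :: AP]; D=[(∅, ∅, [(λv. 8) :: AP])]⟩
8. ⟨S=[clo(λx. x, {v↦2}) :: 1]; E={v↦2}; C=[AP]; D=[(∅, ∅, [(λv. 8) :: AP])]⟩
9. ⟨S=∅; E={x↦1, v↦2}; C=[x]; D=[(∅, {v↦2}, ∅) :: (∅, ∅, [(λv. 8) :: AP])]⟩
10. ⟨S=[1]; E={x↦1, v↦2}; C=∅; D=[(∅, {v↦2}, ∅) :: (∅, ∅, [(λv. 8) :: AP])]⟩
11. ⟨S=[1]; E={v↦2}; C=∅; D=[(∅, ∅, [(λv. 8) :: AP])]⟩
12. ⟨S=[1]; E=∅; C=[(λv. 8) :: AP]; D=∅⟩
13. ⟨S=[clo(λv. 8, ∅) :: 1]; E=∅; C=[AP]; D=∅⟩
14. ⟨S=∅; E={v↦1}; C=[8]; D=[(∅, ∅, ∅)]⟩
15. ⟨S=[8]; E={v↦1}; C=∅; D=[(∅, ∅, ∅)]⟩
16. ⟨S=[8]; E=∅; C=∅; D=∅⟩
→ final value 8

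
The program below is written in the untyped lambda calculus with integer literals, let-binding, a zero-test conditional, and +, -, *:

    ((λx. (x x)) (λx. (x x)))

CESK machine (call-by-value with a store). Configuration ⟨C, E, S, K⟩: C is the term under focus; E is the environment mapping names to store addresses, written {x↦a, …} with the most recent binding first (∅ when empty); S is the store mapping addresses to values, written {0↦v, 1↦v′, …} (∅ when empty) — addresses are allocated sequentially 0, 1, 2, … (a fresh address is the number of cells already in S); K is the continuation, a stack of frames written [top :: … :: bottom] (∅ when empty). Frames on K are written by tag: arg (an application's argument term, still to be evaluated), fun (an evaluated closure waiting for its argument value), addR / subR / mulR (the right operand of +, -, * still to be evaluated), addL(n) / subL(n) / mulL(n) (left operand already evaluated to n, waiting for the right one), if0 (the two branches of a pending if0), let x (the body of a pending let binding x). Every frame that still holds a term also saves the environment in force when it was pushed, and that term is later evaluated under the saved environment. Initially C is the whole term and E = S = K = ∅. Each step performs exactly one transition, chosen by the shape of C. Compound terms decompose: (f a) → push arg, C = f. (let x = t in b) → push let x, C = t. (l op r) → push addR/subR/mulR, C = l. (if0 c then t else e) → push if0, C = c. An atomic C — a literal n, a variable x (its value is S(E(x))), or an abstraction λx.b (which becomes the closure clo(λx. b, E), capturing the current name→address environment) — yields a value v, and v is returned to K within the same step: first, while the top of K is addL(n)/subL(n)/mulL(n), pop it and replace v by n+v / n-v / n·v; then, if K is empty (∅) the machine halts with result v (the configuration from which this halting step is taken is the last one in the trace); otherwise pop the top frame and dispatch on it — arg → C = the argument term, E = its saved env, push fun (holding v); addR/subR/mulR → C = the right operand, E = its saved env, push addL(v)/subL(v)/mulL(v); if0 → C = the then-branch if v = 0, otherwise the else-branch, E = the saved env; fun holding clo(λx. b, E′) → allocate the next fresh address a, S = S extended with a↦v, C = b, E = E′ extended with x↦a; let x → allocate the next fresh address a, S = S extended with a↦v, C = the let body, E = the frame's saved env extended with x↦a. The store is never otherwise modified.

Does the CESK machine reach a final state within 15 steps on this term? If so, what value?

Answer: DIVERGES (no final state within 15 steps)

Execution trace:
0. <C=((λx. (x x)) (λx. (x x))), E=∅, S=∅, K=∅>
1. <C=(λx. (x x)), E=∅, S=∅, K=[arg]>
2. <C=(λx. (x x)), E=∅, S=∅, K=[fun]>
3. <C=(x x), E={x↦0}, S={0↦clo(λx. (x x), ∅)}, K=∅>
4. <C=x, E={x↦0}, S={0↦clo(λx. (x x), ∅)}, K=[arg]>
5. <C=x, E={x↦0}, S={0↦clo(λx. (x x), ∅)}, K=[fun]>
6. <C=(x x), E={x↦1}, S={0↦clo(λx. (x x), ∅), 1↦clo(λx. (x x), ∅)}, K=∅>
7. <C=x, E={x↦1}, S={0↦clo(λx. (x x), ∅), 1↦clo(λx. (x x), ∅)}, K=[arg]>
8. <C=x, E={x↦1}, S={0↦clo(λx. (x x), ∅), 1↦clo(λx. (x x), ∅)}, K=[fun]>
9. <C=(x x), E={x↦2}, S={0↦clo(λx. (x x), ∅), 1↦clo(λx. (x x), ∅), 2↦clo(λx. (x x), ∅)}, K=∅>
10. <C=x, E={x↦2}, S={0↦clo(λx. (x x), ∅), 1↦clo(λx. (x x), ∅), 2↦clo(λx. (x x), ∅)}, K=[arg]>
11. <C=x, E={x↦2}, S={0↦clo(λx. (x x), ∅), 1↦clo(λx. (x x), ∅), 2↦clo(λx. (x x), ∅)}, K=[fun]>
12. <C=(x x), E={x↦3}, S={0↦clo(λx. (x x), ∅), 1↦clo(λx. (x x), ∅), 2↦clo(λx. (x x), ∅), 3↦clo(λx. (x x), ∅)}, K=∅>
13. <C=x, E={x↦3}, S={0↦clo(λx. (x x), ∅), 1↦clo(λx. (x x), ∅), 2↦clo(λx. (x x), ∅), 3↦clo(λx. (x x), ∅)}, K=[arg]>
14. <C=x, E={x↦3}, S={0↦clo(λx. (x x), ∅), 1↦clo(λx. (x x), ∅), 2↦clo(λx. (x x), ∅), 3↦clo(λx. (x x), ∅)}, K=[fun]>
15. <C=(x x), E={x↦4}, S={0↦clo(λx. (x x), ∅), 1↦clo(λx. (x x), ∅), 2↦clo(λx. (x x), ∅), 3↦clo(λx. (x x), ∅), 4↦clo(λx. (x x), ∅)}, K=∅>
→ 15 transitions taken and the configuration is still not final: no result within 15 steps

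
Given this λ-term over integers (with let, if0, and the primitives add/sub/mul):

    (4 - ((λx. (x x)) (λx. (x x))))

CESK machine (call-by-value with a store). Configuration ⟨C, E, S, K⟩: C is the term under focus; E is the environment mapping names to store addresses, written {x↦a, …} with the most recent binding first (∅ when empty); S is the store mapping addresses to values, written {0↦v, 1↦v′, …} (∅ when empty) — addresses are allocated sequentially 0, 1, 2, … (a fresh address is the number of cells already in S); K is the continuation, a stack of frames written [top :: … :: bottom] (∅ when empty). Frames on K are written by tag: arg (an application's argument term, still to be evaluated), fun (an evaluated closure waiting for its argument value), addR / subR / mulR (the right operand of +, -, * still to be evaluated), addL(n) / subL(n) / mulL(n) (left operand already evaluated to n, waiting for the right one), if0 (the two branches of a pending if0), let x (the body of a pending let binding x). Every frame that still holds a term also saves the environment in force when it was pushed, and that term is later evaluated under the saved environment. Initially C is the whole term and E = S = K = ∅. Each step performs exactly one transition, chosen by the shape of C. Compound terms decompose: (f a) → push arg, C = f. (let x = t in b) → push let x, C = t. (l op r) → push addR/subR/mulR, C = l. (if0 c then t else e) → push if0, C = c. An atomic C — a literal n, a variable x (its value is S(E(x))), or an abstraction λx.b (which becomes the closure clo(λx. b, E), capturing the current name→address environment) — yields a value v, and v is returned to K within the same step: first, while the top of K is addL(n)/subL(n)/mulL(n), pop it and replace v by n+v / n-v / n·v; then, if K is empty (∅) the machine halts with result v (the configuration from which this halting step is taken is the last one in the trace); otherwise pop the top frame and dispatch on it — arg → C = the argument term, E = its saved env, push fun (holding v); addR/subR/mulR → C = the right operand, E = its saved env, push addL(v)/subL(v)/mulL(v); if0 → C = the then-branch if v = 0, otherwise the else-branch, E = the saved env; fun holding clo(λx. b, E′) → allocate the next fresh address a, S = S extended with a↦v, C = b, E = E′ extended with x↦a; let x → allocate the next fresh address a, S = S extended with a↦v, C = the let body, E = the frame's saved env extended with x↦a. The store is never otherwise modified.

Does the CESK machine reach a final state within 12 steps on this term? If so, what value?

Answer: DIVERGES (no final state within 12 steps)

Execution trace:
t=0: [C=(4 - ((λx. (x x)) (λx. (x x)))) | E=∅ | S=∅ | K=∅]
t=1: [C=4 | E=∅ | S=∅ | K=[subR]]
t=2: [C=((λx. (x x)) (λx. (x x))) | E=∅ | S=∅ | K=[subL(4)]]
t=3: [C=(λx. (x x)) | E=∅ | S=∅ | K=[arg :: subL(4)]]
t=4: [C=(λx. (x x)) | E=∅ | S=∅ | K=[fun :: subL(4)]]
t=5: [C=(x x) | E={x↦0} | S={0↦clo(λx. (x x), ∅)} | K=[subL(4)]]
t=6: [C=x | E={x↦0} | S={0↦clo(λx. (x x), ∅)} | K=[arg :: subL(4)]]
t=7: [C=x | E={x↦0} | S={0↦clo(λx. (x x), ∅)} | K=[fun :: subL(4)]]
t=8: [C=(x x) | E={x↦1} | S={0↦clo(λx. (x x), ∅), 1↦clo(λx. (x x), ∅)} | K=[subL(4)]]
t=9: [C=x | E={x↦1} | S={0↦clo(λx. (x x), ∅), 1↦clo(λx. (x x), ∅)} | K=[arg :: subL(4)]]
t=10: [C=x | E={x↦1} | S={0↦clo(λx. (x x), ∅), 1↦clo(λx. (x x), ∅)} | K=[fun :: subL(4)]]
t=11: [C=(x x) | E={x↦2} | S={0↦clo(λx. (x x), ∅), 1↦clo(λx. (x x), ∅), 2↦clo(λx. (x x), ∅)} | K=[subL(4)]]
t=12: [C=x | E={x↦2} | S={0↦clo(λx. (x x), ∅), 1↦clo(λx. (x x), ∅), 2↦clo(λx. (x x), ∅)} | K=[arg :: subL(4)]]
→ 12 transitions taken and the configuration is still not final: no result within 12 steps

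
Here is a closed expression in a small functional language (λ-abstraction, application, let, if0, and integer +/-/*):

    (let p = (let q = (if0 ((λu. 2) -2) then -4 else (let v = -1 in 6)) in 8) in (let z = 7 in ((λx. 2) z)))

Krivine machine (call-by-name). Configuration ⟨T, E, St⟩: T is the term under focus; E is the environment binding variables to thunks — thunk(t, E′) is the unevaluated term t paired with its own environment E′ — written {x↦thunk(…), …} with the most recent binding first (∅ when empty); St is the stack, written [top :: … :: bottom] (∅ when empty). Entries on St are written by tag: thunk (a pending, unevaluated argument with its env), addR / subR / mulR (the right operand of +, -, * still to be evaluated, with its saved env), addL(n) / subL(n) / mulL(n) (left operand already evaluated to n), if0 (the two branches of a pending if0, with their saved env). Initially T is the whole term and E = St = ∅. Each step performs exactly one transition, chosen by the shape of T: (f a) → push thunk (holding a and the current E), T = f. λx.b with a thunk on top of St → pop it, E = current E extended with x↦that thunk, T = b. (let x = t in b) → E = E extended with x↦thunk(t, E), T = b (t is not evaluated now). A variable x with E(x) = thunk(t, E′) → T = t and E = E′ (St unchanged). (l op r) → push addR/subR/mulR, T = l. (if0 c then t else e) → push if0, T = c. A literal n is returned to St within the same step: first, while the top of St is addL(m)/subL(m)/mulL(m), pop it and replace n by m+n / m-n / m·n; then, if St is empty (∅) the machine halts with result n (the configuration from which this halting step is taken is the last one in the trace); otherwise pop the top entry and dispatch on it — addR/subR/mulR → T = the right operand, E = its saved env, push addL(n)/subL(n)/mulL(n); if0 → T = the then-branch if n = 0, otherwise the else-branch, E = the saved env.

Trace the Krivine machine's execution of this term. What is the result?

Answer: 2

Machine steps:
[0] <T=(let p = (let q = (if0 ((λu. 2) -2) then -4 else (let v = -1 in 6)) in 8) in (let z = 7 in ((λx. 2) z))), E=∅, St=∅>
[1] <T=(let z = 7 in ((λx. 2) z)), E={p↦thunk((let q = (if0 ((λu. 2) -2) then -4 else (let v = -1 in 6)) in 8), ∅)}, St=∅>
[2] <T=((λx. 2) z), E={z↦thunk(7, {p↦thunk((let q = (if0 ((λu. 2) -2) then -4 else (let v = -1 in 6)) in 8), ∅)}), p↦thunk((let q = (if0 ((λu. 2) -2) then -4 else (let v = -1 in 6)) in 8), ∅)}, St=∅>
[3] <T=(λx. 2), E={z↦thunk(7, {p↦thunk((let q = (if0 ((λu. 2) -2) then -4 else (let v = -1 in 6)) in 8), ∅)}), p↦thunk((let q = (if0 ((λu. 2) -2) then -4 else (let v = -1 in 6)) in 8), ∅)}, St=[thunk]>
[4] <T=2, E={x↦thunk(z, {z↦thunk(7, {p↦thunk((let q = (if0 ((λu. 2) -2) then -4 else (let v = -1 in 6)) in 8), ∅)}), p↦thunk((let q = (if0 ((λu. 2) -2) then -4 else (let v = -1 in 6)) in 8), ∅)}), z↦thunk(7, {p↦thunk((let q = (if0 ((λu. 2) -2) then -4 else (let v = -1 in 6)) in 8), ∅)}), p↦thunk((let q = (if0 ((λu. 2) -2) then -4 else (let v = -1 in 6)) in 8), ∅)}, St=∅>
→ final value 2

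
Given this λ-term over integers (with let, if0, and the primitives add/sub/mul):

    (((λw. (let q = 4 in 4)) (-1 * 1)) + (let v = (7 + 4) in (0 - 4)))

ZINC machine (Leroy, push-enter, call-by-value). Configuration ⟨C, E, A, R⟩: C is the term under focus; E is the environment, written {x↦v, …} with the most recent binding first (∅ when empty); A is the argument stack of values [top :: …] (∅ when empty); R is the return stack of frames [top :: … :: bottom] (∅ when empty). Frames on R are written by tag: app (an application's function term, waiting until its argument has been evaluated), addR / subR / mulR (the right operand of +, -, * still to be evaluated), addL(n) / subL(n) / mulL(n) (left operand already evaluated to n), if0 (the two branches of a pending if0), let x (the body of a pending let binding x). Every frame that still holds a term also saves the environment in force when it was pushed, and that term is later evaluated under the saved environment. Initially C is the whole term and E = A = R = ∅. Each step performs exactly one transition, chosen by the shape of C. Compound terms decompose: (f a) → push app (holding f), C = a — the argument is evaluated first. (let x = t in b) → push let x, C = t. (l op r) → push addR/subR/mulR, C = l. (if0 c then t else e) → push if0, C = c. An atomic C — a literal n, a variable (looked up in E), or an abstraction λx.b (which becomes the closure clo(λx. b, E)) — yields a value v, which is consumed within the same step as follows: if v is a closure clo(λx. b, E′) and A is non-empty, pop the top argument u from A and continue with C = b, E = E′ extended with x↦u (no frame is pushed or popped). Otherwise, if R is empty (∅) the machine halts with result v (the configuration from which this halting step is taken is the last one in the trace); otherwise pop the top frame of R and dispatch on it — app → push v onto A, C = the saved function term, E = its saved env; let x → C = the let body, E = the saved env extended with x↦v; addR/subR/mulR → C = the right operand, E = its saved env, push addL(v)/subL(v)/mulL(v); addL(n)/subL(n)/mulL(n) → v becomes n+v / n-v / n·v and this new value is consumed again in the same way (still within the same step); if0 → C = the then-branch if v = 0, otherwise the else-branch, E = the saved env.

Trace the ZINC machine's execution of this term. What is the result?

t=0: [C=(((λw. (let q = 4 in 4)) (-1 * 1)) + (let v = (7 + 4) in (0 - 4))) | E=∅ | A=∅ | R=∅]
t=1: [C=((λw. (let q = 4 in 4)) (-1 * 1)) | E=∅ | A=∅ | R=[addR]]
t=2: [C=(-1 * 1) | E=∅ | A=∅ | R=[app :: addR]]
t=3: [C=-1 | E=∅ | A=∅ | R=[mulR :: app :: addR]]
t=4: [C=1 | E=∅ | A=∅ | R=[mulL(-1) :: app :: addR]]
t=5: [C=(λw. (let q = 4 in 4)) | E=∅ | A=[-1] | R=[addR]]
t=6: [C=(let q = 4 in 4) | E={w↦-1} | A=∅ | R=[addR]]
t=7: [C=4 | E={w↦-1} | A=∅ | R=[let q :: addR]]
t=8: [C=4 | E={q↦4, w↦-1} | A=∅ | R=[addR]]
t=9: [C=(let v = (7 + 4) in (0 - 4)) | E=∅ | A=∅ | R=[addL(4)]]
t=10: [C=(7 + 4) | E=∅ | A=∅ | R=[let v :: addL(4)]]
t=11: [C=7 | E=∅ | A=∅ | R=[addR :: let v :: addL(4)]]
t=12: [C=4 | E=∅ | A=∅ | R=[addL(7) :: let v :: addL(4)]]
t=13: [C=(0 - 4) | E={v↦11} | A=∅ | R=[addL(4)]]
t=14: [C=0 | E={v↦11} | A=∅ | R=[subR :: addL(4)]]
t=15: [C=4 | E={v↦11} | A=∅ | R=[subL(0) :: addL(4)]]
→ final value 0

Answer: 0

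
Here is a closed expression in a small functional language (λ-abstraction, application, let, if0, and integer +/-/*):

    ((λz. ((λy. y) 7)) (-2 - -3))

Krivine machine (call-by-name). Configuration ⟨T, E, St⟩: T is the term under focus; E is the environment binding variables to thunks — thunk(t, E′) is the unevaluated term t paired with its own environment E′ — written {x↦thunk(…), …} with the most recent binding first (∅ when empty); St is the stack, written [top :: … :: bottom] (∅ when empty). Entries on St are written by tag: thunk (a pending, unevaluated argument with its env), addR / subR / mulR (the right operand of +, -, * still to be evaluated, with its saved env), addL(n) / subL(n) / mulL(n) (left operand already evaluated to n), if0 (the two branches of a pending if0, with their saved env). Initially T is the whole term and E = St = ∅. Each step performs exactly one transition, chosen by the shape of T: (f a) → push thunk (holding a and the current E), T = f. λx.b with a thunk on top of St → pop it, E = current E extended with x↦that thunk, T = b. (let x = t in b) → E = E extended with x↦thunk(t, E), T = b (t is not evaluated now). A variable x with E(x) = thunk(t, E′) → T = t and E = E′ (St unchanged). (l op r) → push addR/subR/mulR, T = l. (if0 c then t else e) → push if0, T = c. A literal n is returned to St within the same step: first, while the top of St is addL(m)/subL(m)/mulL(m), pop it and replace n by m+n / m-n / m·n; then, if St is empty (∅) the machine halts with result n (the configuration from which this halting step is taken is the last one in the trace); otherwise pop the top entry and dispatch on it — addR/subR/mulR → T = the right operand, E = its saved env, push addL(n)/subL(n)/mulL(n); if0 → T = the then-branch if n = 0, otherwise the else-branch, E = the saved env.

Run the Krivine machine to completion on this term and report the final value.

Answer: 7

Machine steps:
step 0: <T=((λz. ((λy. y) 7)) (-2 - -3)), E=∅, St=∅>
step 1: <T=(λz. ((λy. y) 7)), E=∅, St=[thunk]>
step 2: <T=((λy. y) 7), E={z↦thunk((-2 - -3), ∅)}, St=∅>
step 3: <T=(λy. y), E={z↦thunk((-2 - -3), ∅)}, St=[thunk]>
step 4: <T=y, E={y↦thunk(7, {z↦thunk((-2 - -3), ∅)}), z↦thunk((-2 - -3), ∅)}, St=∅>
step 5: <T=7, E={z↦thunk((-2 - -3), ∅)}, St=∅>
→ final value 7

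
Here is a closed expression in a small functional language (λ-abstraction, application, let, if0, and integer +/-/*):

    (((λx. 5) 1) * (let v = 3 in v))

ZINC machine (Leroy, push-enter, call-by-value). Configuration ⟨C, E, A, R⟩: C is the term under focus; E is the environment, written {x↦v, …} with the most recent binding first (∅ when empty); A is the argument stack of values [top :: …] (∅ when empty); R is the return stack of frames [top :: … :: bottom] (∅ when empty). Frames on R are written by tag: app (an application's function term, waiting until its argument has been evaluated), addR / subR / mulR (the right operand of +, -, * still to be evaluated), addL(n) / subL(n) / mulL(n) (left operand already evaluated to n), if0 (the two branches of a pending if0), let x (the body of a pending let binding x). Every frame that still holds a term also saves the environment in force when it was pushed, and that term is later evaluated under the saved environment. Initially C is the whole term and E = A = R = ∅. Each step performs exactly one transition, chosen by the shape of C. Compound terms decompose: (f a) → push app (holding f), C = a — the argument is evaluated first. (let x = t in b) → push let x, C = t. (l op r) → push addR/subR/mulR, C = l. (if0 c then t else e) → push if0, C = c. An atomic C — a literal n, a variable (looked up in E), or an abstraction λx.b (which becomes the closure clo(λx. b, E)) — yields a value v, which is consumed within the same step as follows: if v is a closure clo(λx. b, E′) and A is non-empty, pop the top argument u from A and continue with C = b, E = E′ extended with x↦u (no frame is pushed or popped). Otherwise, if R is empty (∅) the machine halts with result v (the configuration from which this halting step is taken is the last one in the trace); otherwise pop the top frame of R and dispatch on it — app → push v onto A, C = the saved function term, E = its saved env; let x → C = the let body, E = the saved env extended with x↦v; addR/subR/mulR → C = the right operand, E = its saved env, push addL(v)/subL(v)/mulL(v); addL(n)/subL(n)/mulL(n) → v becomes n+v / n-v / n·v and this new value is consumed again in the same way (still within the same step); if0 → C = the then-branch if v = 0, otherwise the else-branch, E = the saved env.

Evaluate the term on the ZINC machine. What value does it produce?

step 0: [C=(((λx. 5) 1) * (let v = 3 in v)) | E=∅ | A=∅ | R=∅]
step 1: [C=((λx. 5) 1) | E=∅ | A=∅ | R=[mulR]]
step 2: [C=1 | E=∅ | A=∅ | R=[app :: mulR]]
step 3: [C=(λx. 5) | E=∅ | A=[1] | R=[mulR]]
step 4: [C=5 | E={x↦1} | A=∅ | R=[mulR]]
step 5: [C=(let v = 3 in v) | E=∅ | A=∅ | R=[mulL(5)]]
step 6: [C=3 | E=∅ | A=∅ | R=[let v :: mulL(5)]]
step 7: [C=v | E={v↦3} | A=∅ | R=[mulL(5)]]
→ final value 15

Answer: 15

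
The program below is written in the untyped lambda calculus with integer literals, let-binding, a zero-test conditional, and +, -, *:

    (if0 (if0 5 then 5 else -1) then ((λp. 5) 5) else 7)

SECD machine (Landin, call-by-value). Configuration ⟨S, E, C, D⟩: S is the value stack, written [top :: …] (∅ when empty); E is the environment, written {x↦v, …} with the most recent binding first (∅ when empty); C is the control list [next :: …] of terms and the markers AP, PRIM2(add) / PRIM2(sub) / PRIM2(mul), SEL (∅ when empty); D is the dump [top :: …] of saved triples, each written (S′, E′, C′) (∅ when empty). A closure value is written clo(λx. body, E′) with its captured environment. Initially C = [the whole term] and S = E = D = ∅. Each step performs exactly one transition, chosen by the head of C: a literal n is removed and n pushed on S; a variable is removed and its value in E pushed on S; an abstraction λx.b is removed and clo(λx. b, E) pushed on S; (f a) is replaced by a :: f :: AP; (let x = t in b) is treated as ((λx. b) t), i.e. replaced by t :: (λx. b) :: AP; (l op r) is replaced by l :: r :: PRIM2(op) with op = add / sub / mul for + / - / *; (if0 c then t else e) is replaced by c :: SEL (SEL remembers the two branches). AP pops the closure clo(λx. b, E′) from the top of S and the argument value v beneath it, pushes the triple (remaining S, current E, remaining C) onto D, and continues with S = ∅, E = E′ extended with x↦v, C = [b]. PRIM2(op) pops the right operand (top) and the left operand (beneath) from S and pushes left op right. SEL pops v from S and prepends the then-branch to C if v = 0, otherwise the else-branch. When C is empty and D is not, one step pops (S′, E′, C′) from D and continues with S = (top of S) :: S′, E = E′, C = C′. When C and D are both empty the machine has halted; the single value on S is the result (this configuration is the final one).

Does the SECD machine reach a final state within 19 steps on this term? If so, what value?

Answer: 7

Derivation:
0. <S=∅, E=∅, C=[(if0 (if0 5 then 5 else -1) then ((λp. 5) 5) else 7)], D=∅>
1. <S=∅, E=∅, C=[(if0 5 then 5 else -1) :: SEL], D=∅>
2. <S=∅, E=∅, C=[5 :: SEL :: SEL], D=∅>
3. <S=[5], E=∅, C=[SEL :: SEL], D=∅>
4. <S=∅, E=∅, C=[-1 :: SEL], D=∅>
5. <S=[-1], E=∅, C=[SEL], D=∅>
6. <S=∅, E=∅, C=[7], D=∅>
7. <S=[7], E=∅, C=∅, D=∅>
→ final value 7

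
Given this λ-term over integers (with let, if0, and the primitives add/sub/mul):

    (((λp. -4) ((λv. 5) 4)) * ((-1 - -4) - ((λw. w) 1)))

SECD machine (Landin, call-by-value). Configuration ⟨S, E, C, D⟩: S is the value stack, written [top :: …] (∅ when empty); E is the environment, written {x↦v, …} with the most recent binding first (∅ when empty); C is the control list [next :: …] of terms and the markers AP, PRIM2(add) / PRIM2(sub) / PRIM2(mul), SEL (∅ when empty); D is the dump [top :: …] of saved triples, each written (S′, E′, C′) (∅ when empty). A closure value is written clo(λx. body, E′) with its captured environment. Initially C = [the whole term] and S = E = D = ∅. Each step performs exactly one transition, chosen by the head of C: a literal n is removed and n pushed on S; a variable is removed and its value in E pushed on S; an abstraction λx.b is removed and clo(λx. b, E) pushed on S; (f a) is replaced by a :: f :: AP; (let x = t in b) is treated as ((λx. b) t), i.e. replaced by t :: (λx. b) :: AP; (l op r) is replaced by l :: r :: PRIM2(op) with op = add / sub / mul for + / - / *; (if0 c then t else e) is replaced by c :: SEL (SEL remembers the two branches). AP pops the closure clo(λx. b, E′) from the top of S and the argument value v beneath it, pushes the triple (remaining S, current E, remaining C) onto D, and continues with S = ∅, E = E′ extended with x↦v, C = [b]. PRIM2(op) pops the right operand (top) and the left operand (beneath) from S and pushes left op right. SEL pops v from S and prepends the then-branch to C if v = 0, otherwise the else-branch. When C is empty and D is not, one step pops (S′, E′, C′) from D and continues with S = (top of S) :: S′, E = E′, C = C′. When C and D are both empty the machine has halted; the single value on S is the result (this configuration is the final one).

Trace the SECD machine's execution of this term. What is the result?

[0] <S=∅, E=∅, C=[(((λp. -4) ((λv. 5) 4)) * ((-1 - -4) - ((λw. w) 1)))], D=∅>
[1] <S=∅, E=∅, C=[((λp. -4) ((λv. 5) 4)) :: ((-1 - -4) - ((λw. w) 1)) :: PRIM2(mul)], D=∅>
[2] <S=∅, E=∅, C=[((λv. 5) 4) :: (λp. -4) :: AP :: ((-1 - -4) - ((λw. w) 1)) :: PRIM2(mul)], D=∅>
[3] <S=∅, E=∅, C=[4 :: (λv. 5) :: AP :: (λp. -4) :: AP :: ((-1 - -4) - ((λw. w) 1)) :: PRIM2(mul)], D=∅>
[4] <S=[4], E=∅, C=[(λv. 5) :: AP :: (λp. -4) :: AP :: ((-1 - -4) - ((λw. w) 1)) :: PRIM2(mul)], D=∅>
[5] <S=[clo(λv. 5, ∅) :: 4], E=∅, C=[AP :: (λp. -4) :: AP :: ((-1 - -4) - ((λw. w) 1)) :: PRIM2(mul)], D=∅>
[6] <S=∅, E={v↦4}, C=[5], D=[(∅, ∅, [(λp. -4) :: AP :: ((-1 - -4) - ((λw. w) 1)) :: PRIM2(mul)])]>
[7] <S=[5], E={v↦4}, C=∅, D=[(∅, ∅, [(λp. -4) :: AP :: ((-1 - -4) - ((λw. w) 1)) :: PRIM2(mul)])]>
[8] <S=[5], E=∅, C=[(λp. -4) :: AP :: ((-1 - -4) - ((λw. w) 1)) :: PRIM2(mul)], D=∅>
[9] <S=[clo(λp. -4, ∅) :: 5], E=∅, C=[AP :: ((-1 - -4) - ((λw. w) 1)) :: PRIM2(mul)], D=∅>
[10] <S=∅, E={p↦5}, C=[-4], D=[(∅, ∅, [((-1 - -4) - ((λw. w) 1)) :: PRIM2(mul)])]>
[11] <S=[-4], E={p↦5}, C=∅, D=[(∅, ∅, [((-1 - -4) - ((λw. w) 1)) :: PRIM2(mul)])]>
[12] <S=[-4], E=∅, C=[((-1 - -4) - ((λw. w) 1)) :: PRIM2(mul)], D=∅>
[13] <S=[-4], E=∅, C=[(-1 - -4) :: ((λw. w) 1) :: PRIM2(sub) :: PRIM2(mul)], D=∅>
[14] <S=[-4], E=∅, C=[-1 :: -4 :: PRIM2(sub) :: ((λw. w) 1) :: PRIM2(sub) :: PRIM2(mul)], D=∅>
[15] <S=[-1 :: -4], E=∅, C=[-4 :: PRIM2(sub) :: ((λw. w) 1) :: PRIM2(sub) :: PRIM2(mul)], D=∅>
[16] <S=[-4 :: -1 :: -4], E=∅, C=[PRIM2(sub) :: ((λw. w) 1) :: PRIM2(sub) :: PRIM2(mul)], D=∅>
[17] <S=[3 :: -4], E=∅, C=[((λw. w) 1) :: PRIM2(sub) :: PRIM2(mul)], D=∅>
[18] <S=[3 :: -4], E=∅, C=[1 :: (λw. w) :: AP :: PRIM2(sub) :: PRIM2(mul)], D=∅>
[19] <S=[1 :: 3 :: -4], E=∅, C=[(λw. w) :: AP :: PRIM2(sub) :: PRIM2(mul)], D=∅>
[20] <S=[clo(λw. w, ∅) :: 1 :: 3 :: -4], E=∅, C=[AP :: PRIM2(sub) :: PRIM2(mul)], D=∅>
[21] <S=∅, E={w↦1}, C=[w], D=[([3 :: -4], ∅, [PRIM2(sub) :: PRIM2(mul)])]>
[22] <S=[1], E={w↦1}, C=∅, D=[([3 :: -4], ∅, [PRIM2(sub) :: PRIM2(mul)])]>
[23] <S=[1 :: 3 :: -4], E=∅, C=[PRIM2(sub) :: PRIM2(mul)], D=∅>
[24] <S=[2 :: -4], E=∅, C=[PRIM2(mul)], D=∅>
[25] <S=[-8], E=∅, C=∅, D=∅>
→ final value -8

Answer: -8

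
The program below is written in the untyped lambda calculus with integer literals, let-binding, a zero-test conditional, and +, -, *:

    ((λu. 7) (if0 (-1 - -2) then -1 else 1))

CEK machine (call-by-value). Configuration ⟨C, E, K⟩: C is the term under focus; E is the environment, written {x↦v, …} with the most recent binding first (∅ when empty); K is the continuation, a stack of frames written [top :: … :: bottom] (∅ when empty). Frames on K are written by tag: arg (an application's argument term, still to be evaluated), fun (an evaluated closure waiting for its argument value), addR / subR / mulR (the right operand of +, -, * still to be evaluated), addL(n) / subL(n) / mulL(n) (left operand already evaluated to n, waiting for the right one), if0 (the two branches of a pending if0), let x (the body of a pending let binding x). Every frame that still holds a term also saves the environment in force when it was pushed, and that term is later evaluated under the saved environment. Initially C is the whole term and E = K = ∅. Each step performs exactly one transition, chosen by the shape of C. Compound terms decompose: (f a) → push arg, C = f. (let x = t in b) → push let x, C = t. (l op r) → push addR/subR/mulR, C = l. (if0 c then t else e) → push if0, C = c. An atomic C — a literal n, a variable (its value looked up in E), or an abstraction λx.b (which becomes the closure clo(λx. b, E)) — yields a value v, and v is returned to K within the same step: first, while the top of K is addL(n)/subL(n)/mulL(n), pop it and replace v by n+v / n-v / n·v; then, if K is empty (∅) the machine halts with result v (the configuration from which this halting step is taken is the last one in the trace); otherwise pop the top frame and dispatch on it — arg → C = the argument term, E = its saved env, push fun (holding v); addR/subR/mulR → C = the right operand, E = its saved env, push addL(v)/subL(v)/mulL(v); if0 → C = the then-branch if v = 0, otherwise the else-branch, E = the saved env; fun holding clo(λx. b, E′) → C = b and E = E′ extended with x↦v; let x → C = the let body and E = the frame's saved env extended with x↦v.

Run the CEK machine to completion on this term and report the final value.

Answer: 7

Machine steps:
t=0: <C=((λu. 7) (if0 (-1 - -2) then -1 else 1)), E=∅, K=∅>
t=1: <C=(λu. 7), E=∅, K=[arg]>
t=2: <C=(if0 (-1 - -2) then -1 else 1), E=∅, K=[fun]>
t=3: <C=(-1 - -2), E=∅, K=[if0 :: fun]>
t=4: <C=-1, E=∅, K=[subR :: if0 :: fun]>
t=5: <C=-2, E=∅, K=[subL(-1) :: if0 :: fun]>
t=6: <C=1, E=∅, K=[fun]>
t=7: <C=7, E={u↦1}, K=∅>
→ final value 7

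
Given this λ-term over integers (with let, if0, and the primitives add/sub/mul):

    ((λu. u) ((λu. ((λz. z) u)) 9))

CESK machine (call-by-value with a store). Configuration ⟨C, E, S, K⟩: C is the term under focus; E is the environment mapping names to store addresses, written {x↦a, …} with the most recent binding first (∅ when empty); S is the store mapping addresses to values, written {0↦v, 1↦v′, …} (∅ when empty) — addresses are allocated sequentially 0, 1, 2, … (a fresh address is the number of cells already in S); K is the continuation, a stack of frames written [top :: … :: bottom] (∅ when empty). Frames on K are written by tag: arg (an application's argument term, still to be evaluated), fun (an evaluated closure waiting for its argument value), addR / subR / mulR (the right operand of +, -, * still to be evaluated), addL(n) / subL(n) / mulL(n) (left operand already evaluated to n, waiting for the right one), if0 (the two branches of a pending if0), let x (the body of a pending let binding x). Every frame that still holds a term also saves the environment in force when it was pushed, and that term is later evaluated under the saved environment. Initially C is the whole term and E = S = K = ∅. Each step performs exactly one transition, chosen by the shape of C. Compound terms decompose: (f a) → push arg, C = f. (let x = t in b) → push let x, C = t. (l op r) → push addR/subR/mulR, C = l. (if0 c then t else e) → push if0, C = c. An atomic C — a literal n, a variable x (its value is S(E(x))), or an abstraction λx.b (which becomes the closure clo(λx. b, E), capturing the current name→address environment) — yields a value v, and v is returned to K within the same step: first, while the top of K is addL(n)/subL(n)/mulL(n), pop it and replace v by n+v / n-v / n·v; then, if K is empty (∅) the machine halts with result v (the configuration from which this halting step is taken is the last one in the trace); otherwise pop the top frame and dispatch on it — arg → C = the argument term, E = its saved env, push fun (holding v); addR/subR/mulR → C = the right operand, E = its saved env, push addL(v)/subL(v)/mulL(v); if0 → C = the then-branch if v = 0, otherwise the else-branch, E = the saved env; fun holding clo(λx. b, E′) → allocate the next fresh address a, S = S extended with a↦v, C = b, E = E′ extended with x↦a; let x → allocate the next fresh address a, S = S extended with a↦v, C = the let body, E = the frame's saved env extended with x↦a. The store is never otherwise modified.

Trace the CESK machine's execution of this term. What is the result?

[0] [C=((λu. u) ((λu. ((λz. z) u)) 9)) | E=∅ | S=∅ | K=∅]
[1] [C=(λu. u) | E=∅ | S=∅ | K=[arg]]
[2] [C=((λu. ((λz. z) u)) 9) | E=∅ | S=∅ | K=[fun]]
[3] [C=(λu. ((λz. z) u)) | E=∅ | S=∅ | K=[arg :: fun]]
[4] [C=9 | E=∅ | S=∅ | K=[fun :: fun]]
[5] [C=((λz. z) u) | E={u↦0} | S={0↦9} | K=[fun]]
[6] [C=(λz. z) | E={u↦0} | S={0↦9} | K=[arg :: fun]]
[7] [C=u | E={u↦0} | S={0↦9} | K=[fun :: fun]]
[8] [C=z | E={z↦1, u↦0} | S={0↦9, 1↦9} | K=[fun]]
[9] [C=u | E={u↦2} | S={0↦9, 1↦9, 2↦9} | K=∅]
→ final value 9

Answer: 9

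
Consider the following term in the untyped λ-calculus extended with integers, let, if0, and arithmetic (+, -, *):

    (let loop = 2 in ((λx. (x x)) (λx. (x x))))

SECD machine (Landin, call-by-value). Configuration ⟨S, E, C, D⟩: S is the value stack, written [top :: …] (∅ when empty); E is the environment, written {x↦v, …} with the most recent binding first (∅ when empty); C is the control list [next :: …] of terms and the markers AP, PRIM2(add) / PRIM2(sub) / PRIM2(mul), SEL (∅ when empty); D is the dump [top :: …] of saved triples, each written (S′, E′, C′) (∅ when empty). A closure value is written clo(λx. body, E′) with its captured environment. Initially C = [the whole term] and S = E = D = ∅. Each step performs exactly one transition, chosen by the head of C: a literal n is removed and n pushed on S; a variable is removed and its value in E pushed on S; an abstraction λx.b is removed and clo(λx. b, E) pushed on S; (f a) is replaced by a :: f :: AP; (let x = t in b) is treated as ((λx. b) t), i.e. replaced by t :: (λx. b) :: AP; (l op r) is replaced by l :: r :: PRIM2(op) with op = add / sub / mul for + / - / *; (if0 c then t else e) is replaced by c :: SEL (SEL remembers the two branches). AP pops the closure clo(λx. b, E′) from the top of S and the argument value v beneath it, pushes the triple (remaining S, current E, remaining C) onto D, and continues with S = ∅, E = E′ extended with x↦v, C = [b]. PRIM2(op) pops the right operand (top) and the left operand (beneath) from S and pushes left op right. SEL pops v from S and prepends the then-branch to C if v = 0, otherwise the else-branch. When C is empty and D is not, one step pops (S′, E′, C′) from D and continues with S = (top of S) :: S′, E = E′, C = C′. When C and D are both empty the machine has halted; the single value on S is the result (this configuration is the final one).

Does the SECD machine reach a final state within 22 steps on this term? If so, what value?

0. <S=∅, E=∅, C=[(let loop = 2 in ((λx. (x x)) (λx. (x x))))], D=∅>
1. <S=∅, E=∅, C=[2 :: (λloop. ((λx. (x x)) (λx. (x x)))) :: AP], D=∅>
2. <S=[2], E=∅, C=[(λloop. ((λx. (x x)) (λx. (x x)))) :: AP], D=∅>
3. <S=[clo(λloop. ((λx. (x x)) (λx. (x x))), ∅) :: 2], E=∅, C=[AP], D=∅>
4. <S=∅, E={loop↦2}, C=[((λx. (x x)) (λx. (x x)))], D=[(∅, ∅, ∅)]>
5. <S=∅, E={loop↦2}, C=[(λx. (x x)) :: (λx. (x x)) :: AP], D=[(∅, ∅, ∅)]>
6. <S=[clo(λx. (x x), {loop↦2})], E={loop↦2}, C=[(λx. (x x)) :: AP], D=[(∅, ∅, ∅)]>
7. <S=[clo(λx. (x x), {loop↦2}) :: clo(λx. (x x), {loop↦2})], E={loop↦2}, C=[AP], D=[(∅, ∅, ∅)]>
8. <S=∅, E={x↦clo(λx. (x x), {loop↦2}), loop↦2}, C=[(x x)], D=[(∅, {loop↦2}, ∅) :: (∅, ∅, ∅)]>
9. <S=∅, E={x↦clo(λx. (x x), {loop↦2}), loop↦2}, C=[x :: x :: AP], D=[(∅, {loop↦2}, ∅) :: (∅, ∅, ∅)]>
10. <S=[clo(λx. (x x), {loop↦2})], E={x↦clo(λx. (x x), {loop↦2}), loop↦2}, C=[x :: AP], D=[(∅, {loop↦2}, ∅) :: (∅, ∅, ∅)]>
11. <S=[clo(λx. (x x), {loop↦2}) :: clo(λx. (x x), {loop↦2})], E={x↦clo(λx. (x x), {loop↦2}), loop↦2}, C=[AP], D=[(∅, {loop↦2}, ∅) :: (∅, ∅, ∅)]>
12. <S=∅, E={x↦clo(λx. (x x), {loop↦2}), loop↦2}, C=[(x x)], D=[(∅, {x↦clo(λx. (x x), {loop↦2}), loop↦2}, ∅) :: (∅, {loop↦2}, ∅) :: (∅, ∅, ∅)]>
13. <S=∅, E={x↦clo(λx. (x x), {loop↦2}), loop↦2}, C=[x :: x :: AP], D=[(∅, {x↦clo(λx. (x x), {loop↦2}), loop↦2}, ∅) :: (∅, {loop↦2}, ∅) :: (∅, ∅, ∅)]>
14. <S=[clo(λx. (x x), {loop↦2})], E={x↦clo(λx. (x x), {loop↦2}), loop↦2}, C=[x :: AP], D=[(∅, {x↦clo(λx. (x x), {loop↦2}), loop↦2}, ∅) :: (∅, {loop↦2}, ∅) :: (∅, ∅, ∅)]>
15. <S=[clo(λx. (x x), {loop↦2}) :: clo(λx. (x x), {loop↦2})], E={x↦clo(λx. (x x), {loop↦2}), loop↦2}, C=[AP], D=[(∅, {x↦clo(λx. (x x), {loop↦2}), loop↦2}, ∅) :: (∅, {loop↦2}, ∅) :: (∅, ∅, ∅)]>
16. <S=∅, E={x↦clo(λx. (x x), {loop↦2}), loop↦2}, C=[(x x)], D=[(∅, {x↦clo(λx. (x x), {loop↦2}), loop↦2}, ∅) :: (∅, {x↦clo(λx. (x x), {loop↦2}), loop↦2}, ∅) :: (∅, {loop↦2}, ∅) :: (∅, ∅, ∅)]>
17. <S=∅, E={x↦clo(λx. (x x), {loop↦2}), loop↦2}, C=[x :: x :: AP], D=[(∅, {x↦clo(λx. (x x), {loop↦2}), loop↦2}, ∅) :: (∅, {x↦clo(λx. (x x), {loop↦2}), loop↦2}, ∅) :: (∅, {loop↦2}, ∅) :: (∅, ∅, ∅)]>
18. <S=[clo(λx. (x x), {loop↦2})], E={x↦clo(λx. (x x), {loop↦2}), loop↦2}, C=[x :: AP], D=[(∅, {x↦clo(λx. (x x), {loop↦2}), loop↦2}, ∅) :: (∅, {x↦clo(λx. (x x), {loop↦2}), loop↦2}, ∅) :: (∅, {loop↦2}, ∅) :: (∅, ∅, ∅)]>
19. <S=[clo(λx. (x x), {loop↦2}) :: clo(λx. (x x), {loop↦2})], E={x↦clo(λx. (x x), {loop↦2}), loop↦2}, C=[AP], D=[(∅, {x↦clo(λx. (x x), {loop↦2}), loop↦2}, ∅) :: (∅, {x↦clo(λx. (x x), {loop↦2}), loop↦2}, ∅) :: (∅, {loop↦2}, ∅) :: (∅, ∅, ∅)]>
20. <S=∅, E={x↦clo(λx. (x x), {loop↦2}), loop↦2}, C=[(x x)], D=[(∅, {x↦clo(λx. (x x), {loop↦2}), loop↦2}, ∅) :: (∅, {x↦clo(λx. (x x), {loop↦2}), loop↦2}, ∅) :: (∅, {x↦clo(λx. (x x), {loop↦2}), loop↦2}, ∅) :: (∅, {loop↦2}, ∅) :: (∅, ∅, ∅)]>
21. <S=∅, E={x↦clo(λx. (x x), {loop↦2}), loop↦2}, C=[x :: x :: AP], D=[(∅, {x↦clo(λx. (x x), {loop↦2}), loop↦2}, ∅) :: (∅, {x↦clo(λx. (x x), {loop↦2}), loop↦2}, ∅) :: (∅, {x↦clo(λx. (x x), {loop↦2}), loop↦2}, ∅) :: (∅, {loop↦2}, ∅) :: (∅, ∅, ∅)]>
22. <S=[clo(λx. (x x), {loop↦2})], E={x↦clo(λx. (x x), {loop↦2}), loop↦2}, C=[x :: AP], D=[(∅, {x↦clo(λx. (x x), {loop↦2}), loop↦2}, ∅) :: (∅, {x↦clo(λx. (x x), {loop↦2}), loop↦2}, ∅) :: (∅, {x↦clo(λx. (x x), {loop↦2}), loop↦2}, ∅) :: (∅, {loop↦2}, ∅) :: (∅, ∅, ∅)]>
→ 22 transitions taken and the configuration is still not final: no result within 22 steps

Answer: DIVERGES (no final state within 22 steps)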